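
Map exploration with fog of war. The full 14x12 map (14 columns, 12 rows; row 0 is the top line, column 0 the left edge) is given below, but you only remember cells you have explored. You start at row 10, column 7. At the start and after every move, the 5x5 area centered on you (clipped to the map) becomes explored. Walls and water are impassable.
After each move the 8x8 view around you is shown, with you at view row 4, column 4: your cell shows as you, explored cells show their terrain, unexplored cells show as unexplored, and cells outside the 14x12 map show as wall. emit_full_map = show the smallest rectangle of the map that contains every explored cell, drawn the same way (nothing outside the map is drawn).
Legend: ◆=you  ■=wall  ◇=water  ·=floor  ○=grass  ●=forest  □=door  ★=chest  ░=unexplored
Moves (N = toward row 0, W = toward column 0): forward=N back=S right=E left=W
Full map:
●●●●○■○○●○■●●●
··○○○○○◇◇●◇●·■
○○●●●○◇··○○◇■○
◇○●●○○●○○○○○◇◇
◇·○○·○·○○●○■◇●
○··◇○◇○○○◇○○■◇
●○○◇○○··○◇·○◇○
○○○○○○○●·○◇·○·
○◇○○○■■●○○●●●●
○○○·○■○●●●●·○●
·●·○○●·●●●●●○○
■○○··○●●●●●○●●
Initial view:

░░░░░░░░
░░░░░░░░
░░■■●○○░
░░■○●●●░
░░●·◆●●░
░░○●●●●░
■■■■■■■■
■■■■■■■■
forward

░░░░░░░░
░░░░░░░░
░░○○●·○░
░░■■●○○░
░░■○◆●●░
░░●·●●●░
░░○●●●●░
■■■■■■■■

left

░░░░░░░░
░░░░░░░░
░░○○○●·○
░░○■■●○○
░░○■◆●●●
░░○●·●●●
░░·○●●●●
■■■■■■■■

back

░░░░░░░░
░░○○○●·○
░░○■■●○○
░░○■○●●●
░░○●◆●●●
░░·○●●●●
■■■■■■■■
■■■■■■■■

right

░░░░░░░░
░○○○●·○░
░○■■●○○░
░○■○●●●░
░○●·◆●●░
░·○●●●●░
■■■■■■■■
■■■■■■■■

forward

░░░░░░░░
░░░░░░░░
░○○○●·○░
░○■■●○○░
░○■○◆●●░
░○●·●●●░
░·○●●●●░
■■■■■■■■

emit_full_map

○○○●·○
○■■●○○
○■○◆●●
○●·●●●
·○●●●●

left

░░░░░░░░
░░░░░░░░
░░○○○●·○
░░○■■●○○
░░○■◆●●●
░░○●·●●●
░░·○●●●●
■■■■■■■■

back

░░░░░░░░
░░○○○●·○
░░○■■●○○
░░○■○●●●
░░○●◆●●●
░░·○●●●●
■■■■■■■■
■■■■■■■■

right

░░░░░░░░
░○○○●·○░
░○■■●○○░
░○■○●●●░
░○●·◆●●░
░·○●●●●░
■■■■■■■■
■■■■■■■■

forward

░░░░░░░░
░░░░░░░░
░○○○●·○░
░○■■●○○░
░○■○◆●●░
░○●·●●●░
░·○●●●●░
■■■■■■■■

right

░░░░░░░░
░░░░░░░░
○○○●·○◇░
○■■●○○●░
○■○●◆●●░
○●·●●●●░
·○●●●●●░
■■■■■■■■

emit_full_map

○○○●·○◇
○■■●○○●
○■○●◆●●
○●·●●●●
·○●●●●●


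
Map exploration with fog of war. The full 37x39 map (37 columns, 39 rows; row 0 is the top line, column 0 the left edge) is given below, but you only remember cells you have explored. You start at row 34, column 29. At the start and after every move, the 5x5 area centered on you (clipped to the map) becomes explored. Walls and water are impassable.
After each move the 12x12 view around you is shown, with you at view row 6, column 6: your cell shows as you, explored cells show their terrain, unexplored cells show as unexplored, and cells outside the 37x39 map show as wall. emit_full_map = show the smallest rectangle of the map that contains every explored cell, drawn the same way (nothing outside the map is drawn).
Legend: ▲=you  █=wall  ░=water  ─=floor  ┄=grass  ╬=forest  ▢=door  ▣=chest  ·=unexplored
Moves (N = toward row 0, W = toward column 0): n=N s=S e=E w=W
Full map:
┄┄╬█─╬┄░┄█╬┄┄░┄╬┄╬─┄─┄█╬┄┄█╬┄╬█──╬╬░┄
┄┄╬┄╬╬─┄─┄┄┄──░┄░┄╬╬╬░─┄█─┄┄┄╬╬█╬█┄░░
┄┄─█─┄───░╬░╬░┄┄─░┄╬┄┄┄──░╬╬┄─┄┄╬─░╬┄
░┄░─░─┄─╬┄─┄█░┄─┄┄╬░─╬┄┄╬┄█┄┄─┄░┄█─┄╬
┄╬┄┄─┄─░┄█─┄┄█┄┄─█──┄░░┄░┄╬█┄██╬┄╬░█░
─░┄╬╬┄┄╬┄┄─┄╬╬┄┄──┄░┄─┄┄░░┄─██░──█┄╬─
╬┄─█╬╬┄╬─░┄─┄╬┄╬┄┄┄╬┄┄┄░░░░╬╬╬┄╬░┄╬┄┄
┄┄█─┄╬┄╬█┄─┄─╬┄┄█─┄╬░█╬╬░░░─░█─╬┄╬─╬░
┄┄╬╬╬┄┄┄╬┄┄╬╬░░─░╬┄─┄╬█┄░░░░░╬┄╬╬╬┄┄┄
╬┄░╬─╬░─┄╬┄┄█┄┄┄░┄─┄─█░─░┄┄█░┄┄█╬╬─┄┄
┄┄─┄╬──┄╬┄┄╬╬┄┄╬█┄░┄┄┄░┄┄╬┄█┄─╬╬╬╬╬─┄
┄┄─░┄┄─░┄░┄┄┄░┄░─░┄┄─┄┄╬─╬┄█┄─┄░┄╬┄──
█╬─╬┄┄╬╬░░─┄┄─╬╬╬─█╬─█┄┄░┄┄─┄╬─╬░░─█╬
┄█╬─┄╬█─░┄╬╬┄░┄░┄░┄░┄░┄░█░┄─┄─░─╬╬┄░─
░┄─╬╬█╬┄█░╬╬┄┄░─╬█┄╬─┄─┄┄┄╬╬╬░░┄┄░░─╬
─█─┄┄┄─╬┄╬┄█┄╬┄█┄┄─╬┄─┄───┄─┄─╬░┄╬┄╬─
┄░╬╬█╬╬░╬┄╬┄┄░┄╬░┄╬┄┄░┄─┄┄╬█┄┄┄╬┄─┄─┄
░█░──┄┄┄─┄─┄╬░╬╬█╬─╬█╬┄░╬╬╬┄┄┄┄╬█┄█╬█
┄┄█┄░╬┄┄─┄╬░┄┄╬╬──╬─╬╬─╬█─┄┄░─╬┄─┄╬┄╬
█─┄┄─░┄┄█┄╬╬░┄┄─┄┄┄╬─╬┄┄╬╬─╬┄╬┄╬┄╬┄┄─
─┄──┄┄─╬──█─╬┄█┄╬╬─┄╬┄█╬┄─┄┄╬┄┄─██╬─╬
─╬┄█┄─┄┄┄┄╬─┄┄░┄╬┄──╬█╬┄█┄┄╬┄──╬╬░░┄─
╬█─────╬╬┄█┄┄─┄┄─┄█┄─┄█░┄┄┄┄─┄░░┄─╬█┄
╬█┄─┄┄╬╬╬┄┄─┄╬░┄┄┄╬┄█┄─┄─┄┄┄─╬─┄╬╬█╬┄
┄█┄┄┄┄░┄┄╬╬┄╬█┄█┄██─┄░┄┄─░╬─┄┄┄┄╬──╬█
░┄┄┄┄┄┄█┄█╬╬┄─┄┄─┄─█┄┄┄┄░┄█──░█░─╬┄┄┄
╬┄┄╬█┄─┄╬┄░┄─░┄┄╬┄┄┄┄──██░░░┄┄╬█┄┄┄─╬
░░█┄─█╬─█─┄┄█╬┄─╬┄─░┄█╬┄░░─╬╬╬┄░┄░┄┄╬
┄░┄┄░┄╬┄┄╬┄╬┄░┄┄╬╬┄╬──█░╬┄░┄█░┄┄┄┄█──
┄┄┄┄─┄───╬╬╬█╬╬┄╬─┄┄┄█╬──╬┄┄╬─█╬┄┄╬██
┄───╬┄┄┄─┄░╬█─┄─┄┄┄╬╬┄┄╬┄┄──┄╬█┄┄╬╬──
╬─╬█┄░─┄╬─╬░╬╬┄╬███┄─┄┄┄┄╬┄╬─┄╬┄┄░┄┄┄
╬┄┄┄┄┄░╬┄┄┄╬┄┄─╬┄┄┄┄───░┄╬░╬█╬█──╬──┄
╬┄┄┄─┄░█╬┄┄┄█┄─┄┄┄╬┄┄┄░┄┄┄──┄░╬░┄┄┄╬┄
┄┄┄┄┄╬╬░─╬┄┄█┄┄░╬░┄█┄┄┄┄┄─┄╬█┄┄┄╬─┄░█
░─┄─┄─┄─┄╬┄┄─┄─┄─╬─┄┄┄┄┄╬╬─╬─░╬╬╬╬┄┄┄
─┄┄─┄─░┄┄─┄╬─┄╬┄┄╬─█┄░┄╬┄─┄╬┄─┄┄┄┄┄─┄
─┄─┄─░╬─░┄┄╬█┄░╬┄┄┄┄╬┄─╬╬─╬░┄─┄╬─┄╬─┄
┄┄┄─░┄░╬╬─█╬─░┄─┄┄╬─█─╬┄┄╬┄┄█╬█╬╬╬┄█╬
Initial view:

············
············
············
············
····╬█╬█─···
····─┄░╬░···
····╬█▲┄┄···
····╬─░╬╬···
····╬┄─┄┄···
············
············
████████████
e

············
············
············
············
···╬█╬█──···
···─┄░╬░┄···
···╬█┄▲┄╬···
···╬─░╬╬╬···
···╬┄─┄┄┄···
············
············
████████████

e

············
············
············
············
··╬█╬█──╬···
··─┄░╬░┄┄···
··╬█┄┄▲╬─···
··╬─░╬╬╬╬···
··╬┄─┄┄┄┄···
············
············
████████████

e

···········█
···········█
···········█
···········█
·╬█╬█──╬─··█
·─┄░╬░┄┄┄··█
·╬█┄┄┄▲─┄··█
·╬─░╬╬╬╬┄··█
·╬┄─┄┄┄┄┄··█
···········█
···········█
████████████

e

··········██
··········██
··········██
··········██
╬█╬█──╬──·██
─┄░╬░┄┄┄╬·██
╬█┄┄┄╬▲┄░·██
╬─░╬╬╬╬┄┄·██
╬┄─┄┄┄┄┄─·██
··········██
··········██
████████████

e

·········███
·········███
·········███
·········███
█╬█──╬──┄███
┄░╬░┄┄┄╬┄███
█┄┄┄╬─▲░████
─░╬╬╬╬┄┄┄███
┄─┄┄┄┄┄─┄███
·········███
·········███
████████████

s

·········███
·········███
·········███
█╬█──╬──┄███
┄░╬░┄┄┄╬┄███
█┄┄┄╬─┄░████
─░╬╬╬╬▲┄┄███
┄─┄┄┄┄┄─┄███
····─┄╬─┄███
·········███
████████████
████████████

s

·········███
·········███
█╬█──╬──┄███
┄░╬░┄┄┄╬┄███
█┄┄┄╬─┄░████
─░╬╬╬╬┄┄┄███
┄─┄┄┄┄▲─┄███
····─┄╬─┄███
····╬╬┄█╬███
████████████
████████████
████████████

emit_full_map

╬█╬█──╬──┄
─┄░╬░┄┄┄╬┄
╬█┄┄┄╬─┄░█
╬─░╬╬╬╬┄┄┄
╬┄─┄┄┄┄▲─┄
·····─┄╬─┄
·····╬╬┄█╬

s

·········███
█╬█──╬──┄███
┄░╬░┄┄┄╬┄███
█┄┄┄╬─┄░████
─░╬╬╬╬┄┄┄███
┄─┄┄┄┄┄─┄███
····─┄▲─┄███
····╬╬┄█╬███
████████████
████████████
████████████
████████████

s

█╬█──╬──┄███
┄░╬░┄┄┄╬┄███
█┄┄┄╬─┄░████
─░╬╬╬╬┄┄┄███
┄─┄┄┄┄┄─┄███
····─┄╬─┄███
····╬╬▲█╬███
████████████
████████████
████████████
████████████
████████████

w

╬█╬█──╬──┄██
─┄░╬░┄┄┄╬┄██
╬█┄┄┄╬─┄░███
╬─░╬╬╬╬┄┄┄██
╬┄─┄┄┄┄┄─┄██
····╬─┄╬─┄██
····╬╬▲┄█╬██
████████████
████████████
████████████
████████████
████████████

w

·╬█╬█──╬──┄█
·─┄░╬░┄┄┄╬┄█
·╬█┄┄┄╬─┄░██
·╬─░╬╬╬╬┄┄┄█
·╬┄─┄┄┄┄┄─┄█
····┄╬─┄╬─┄█
····█╬▲╬┄█╬█
████████████
████████████
████████████
████████████
████████████

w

··╬█╬█──╬──┄
··─┄░╬░┄┄┄╬┄
··╬█┄┄┄╬─┄░█
··╬─░╬╬╬╬┄┄┄
··╬┄─┄┄┄┄┄─┄
····─┄╬─┄╬─┄
····╬█▲╬╬┄█╬
████████████
████████████
████████████
████████████
████████████

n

············
··╬█╬█──╬──┄
··─┄░╬░┄┄┄╬┄
··╬█┄┄┄╬─┄░█
··╬─░╬╬╬╬┄┄┄
··╬┄─┄┄┄┄┄─┄
····─┄▲─┄╬─┄
····╬█╬╬╬┄█╬
████████████
████████████
████████████
████████████

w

············
···╬█╬█──╬──
···─┄░╬░┄┄┄╬
···╬█┄┄┄╬─┄░
···╬─░╬╬╬╬┄┄
···╬┄─┄┄┄┄┄─
····┄─▲╬─┄╬─
····█╬█╬╬╬┄█
████████████
████████████
████████████
████████████

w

············
····╬█╬█──╬─
····─┄░╬░┄┄┄
····╬█┄┄┄╬─┄
····╬─░╬╬╬╬┄
····╬┄─┄┄┄┄┄
····░┄▲┄╬─┄╬
····┄█╬█╬╬╬┄
████████████
████████████
████████████
████████████

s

····╬█╬█──╬─
····─┄░╬░┄┄┄
····╬█┄┄┄╬─┄
····╬─░╬╬╬╬┄
····╬┄─┄┄┄┄┄
····░┄─┄╬─┄╬
····┄█▲█╬╬╬┄
████████████
████████████
████████████
████████████
████████████

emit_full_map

╬█╬█──╬──┄
─┄░╬░┄┄┄╬┄
╬█┄┄┄╬─┄░█
╬─░╬╬╬╬┄┄┄
╬┄─┄┄┄┄┄─┄
░┄─┄╬─┄╬─┄
┄█▲█╬╬╬┄█╬

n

············
····╬█╬█──╬─
····─┄░╬░┄┄┄
····╬█┄┄┄╬─┄
····╬─░╬╬╬╬┄
····╬┄─┄┄┄┄┄
····░┄▲┄╬─┄╬
····┄█╬█╬╬╬┄
████████████
████████████
████████████
████████████

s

····╬█╬█──╬─
····─┄░╬░┄┄┄
····╬█┄┄┄╬─┄
····╬─░╬╬╬╬┄
····╬┄─┄┄┄┄┄
····░┄─┄╬─┄╬
····┄█▲█╬╬╬┄
████████████
████████████
████████████
████████████
████████████


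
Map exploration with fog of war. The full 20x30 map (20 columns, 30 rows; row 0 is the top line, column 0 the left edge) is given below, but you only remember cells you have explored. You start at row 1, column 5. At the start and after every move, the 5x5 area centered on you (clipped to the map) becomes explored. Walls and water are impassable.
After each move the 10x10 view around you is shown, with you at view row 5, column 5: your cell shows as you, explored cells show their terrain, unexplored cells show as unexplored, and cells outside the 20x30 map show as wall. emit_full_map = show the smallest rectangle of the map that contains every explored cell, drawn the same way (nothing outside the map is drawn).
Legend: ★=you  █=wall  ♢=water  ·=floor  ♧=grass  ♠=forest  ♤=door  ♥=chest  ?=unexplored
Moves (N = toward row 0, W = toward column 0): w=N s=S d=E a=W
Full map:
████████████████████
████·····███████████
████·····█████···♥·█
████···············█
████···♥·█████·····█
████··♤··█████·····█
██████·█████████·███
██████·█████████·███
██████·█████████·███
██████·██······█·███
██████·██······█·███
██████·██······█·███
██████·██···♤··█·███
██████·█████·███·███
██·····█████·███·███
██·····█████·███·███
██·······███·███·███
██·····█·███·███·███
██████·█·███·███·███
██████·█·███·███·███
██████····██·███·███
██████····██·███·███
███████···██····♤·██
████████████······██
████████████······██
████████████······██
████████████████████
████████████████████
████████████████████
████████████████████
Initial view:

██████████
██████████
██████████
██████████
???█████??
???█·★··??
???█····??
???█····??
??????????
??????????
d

██████████
██████████
██████████
██████████
??██████??
??█··★··??
??█·····??
??█·····??
??????????
??????????

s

██████████
██████████
██████████
??██████??
??█·····??
??█··★··??
??█·····??
???···♥·??
??????????
??????????

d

██████████
██████████
██████████
?███████??
?█·····█??
?█···★·█??
?█······??
??···♥·█??
??????????
??????????

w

██████████
██████████
██████████
██████████
?███████??
?█···★·█??
?█·····█??
?█······??
??···♥·█??
??????????

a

██████████
██████████
██████████
██████████
??███████?
??█··★··█?
??█·····█?
??█······?
???···♥·█?
??????????

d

██████████
██████████
██████████
██████████
?███████??
?█···★·█??
?█·····█??
?█······??
??···♥·█??
??????????

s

██████████
██████████
██████████
?███████??
?█·····█??
?█···★·█??
?█······??
??···♥·█??
??????????
??????????

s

██████████
██████████
?███████??
?█·····█??
?█·····█??
?█···★··??
??···♥·█??
???·♤··█??
??????????
??????????

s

██████████
?███████??
?█·····█??
?█·····█??
?█······??
??···★·█??
???·♤··█??
???█·███??
??????????
??????????

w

██████████
██████████
?███████??
?█·····█??
?█·····█??
?█···★··??
??···♥·█??
???·♤··█??
???█·███??
??????????

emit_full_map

███████
█·····█
█·····█
█···★··
?···♥·█
??·♤··█
??█·███

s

██████████
?███████??
?█·····█??
?█·····█??
?█······??
??···★·█??
???·♤··█??
???█·███??
??????????
??????????

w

██████████
██████████
?███████??
?█·····█??
?█·····█??
?█···★··??
??···♥·█??
???·♤··█??
???█·███??
??????????


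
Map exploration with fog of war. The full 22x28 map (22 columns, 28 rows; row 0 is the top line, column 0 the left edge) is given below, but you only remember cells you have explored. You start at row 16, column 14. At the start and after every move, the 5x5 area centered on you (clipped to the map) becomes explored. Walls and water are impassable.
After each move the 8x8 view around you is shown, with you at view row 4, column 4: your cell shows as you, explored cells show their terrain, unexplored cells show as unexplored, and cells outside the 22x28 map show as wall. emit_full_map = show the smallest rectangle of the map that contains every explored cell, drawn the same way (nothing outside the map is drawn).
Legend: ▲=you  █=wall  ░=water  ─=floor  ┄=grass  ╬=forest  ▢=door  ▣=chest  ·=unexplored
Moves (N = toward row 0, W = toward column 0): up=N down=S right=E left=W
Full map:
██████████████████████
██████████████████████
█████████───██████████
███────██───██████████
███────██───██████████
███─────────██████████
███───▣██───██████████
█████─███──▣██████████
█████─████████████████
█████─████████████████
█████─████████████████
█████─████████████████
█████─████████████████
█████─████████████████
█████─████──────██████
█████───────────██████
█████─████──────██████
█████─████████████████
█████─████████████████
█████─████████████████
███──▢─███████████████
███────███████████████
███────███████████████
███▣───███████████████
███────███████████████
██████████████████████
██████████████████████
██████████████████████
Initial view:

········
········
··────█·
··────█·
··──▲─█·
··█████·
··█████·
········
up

········
········
··█████·
··────█·
··──▲─█·
··────█·
··█████·
··█████·

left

········
········
··██████
··─────█
··──▲──█
··─────█
··██████
···█████

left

········
········
··██████
··──────
··──▲───
··──────
··██████
····████

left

········
········
··██████
··█─────
··──▲───
··█─────
··██████
·····███

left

········
········
··██████
··██────
··──▲───
··██────
··██████
······██

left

········
········
··██████
··███───
··──▲───
··███───
··██████
·······█

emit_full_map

██████████
███──────█
──▲──────█
███──────█
██████████
·····█████

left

········
········
··██████
··████──
··──▲───
··████──
··██████
········

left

········
········
··─█████
··─████─
··──▲───
··─████─
··─█████
········

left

········
········
··█─████
··█─████
··█─▲───
··█─████
··█─████
········

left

········
········
··██─███
··██─███
··██▲───
··██─███
··██─███
········

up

········
········
··██─██·
··██─███
··██▲███
··██────
··██─███
··██─███

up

········
········
··██─██·
··██─██·
··██▲███
··██─███
··██────
··██─███

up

········
········
··██─██·
··██─██·
··██▲██·
··██─███
··██─███
··██────

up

········
········
··██─██·
··██─██·
··██▲██·
··██─██·
··██─███
··██─███

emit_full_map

██─██·········
██─██·········
██▲██·········
██─██·········
██─███████████
██─████──────█
██───────────█
██─████──────█
██─███████████
·········█████

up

········
········
··██─██·
··██─██·
··██▲██·
··██─██·
··██─██·
··██─███

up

········
········
··██─██·
··██─██·
··██▲██·
··██─██·
··██─██·
··██─██·

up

········
········
··───▣█·
··██─██·
··██▲██·
··██─██·
··██─██·
··██─██·

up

········
········
··─────·
··───▣█·
··██▲██·
··██─██·
··██─██·
··██─██·

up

········
········
··────█·
··─────·
··──▲▣█·
··██─██·
··██─██·
··██─██·

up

········
········
··────█·
··────█·
··──▲──·
··───▣█·
··██─██·
··██─██·

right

········
········
·────██·
·────██·
·───▲──·
·───▣██·
·██─███·
·██─██··

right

········
········
────██─·
────██─·
────▲──·
───▣██─·
██─███─·
██─██···

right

········
········
───██──·
───██──·
────▲──·
──▣██──·
█─███──·
█─██····

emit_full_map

────██──······
────██──······
─────▲──······
───▣██──······
██─███──······
██─██·········
██─██·········
██─██·········
██─██·········
██─██·········
██─███████████
██─████──────█
██───────────█
██─████──────█
██─███████████
·········█████

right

········
········
──██───·
──██───·
────▲──·
─▣██───·
─███──▣·
─██·····

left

········
········
───██───
───██───
────▲───
──▣██───
█─███──▣
█─██····

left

········
········
────██──
────██──
────▲───
───▣██──
██─███──
██─██···

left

········
········
·────██─
·────██─
·───▲───
·───▣██─
·██─███─
·██─██··

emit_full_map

────██───·····
────██───·····
───▲─────·····
───▣██───·····
██─███──▣·····
██─██·········
██─██·········
██─██·········
██─██·········
██─██·········
██─███████████
██─████──────█
██───────────█
██─████──────█
██─███████████
·········█████

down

········
·────██─
·────██─
·───────
·───▲██─
·██─███─
·██─███·
·██─██··

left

········
··────██
··────██
··──────
··──▲▣██
··██─███
··██─███
··██─██·

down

··────██
··────██
··──────
··───▣██
··██▲███
··██─███
··██─██·
··██─██·

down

··────██
··──────
··───▣██
··██─███
··██▲███
··██─██·
··██─██·
··██─██·

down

··──────
··───▣██
··██─███
··██─███
··██▲██·
··██─██·
··██─██·
··██─██·

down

··───▣██
··██─███
··██─███
··██─██·
··██▲██·
··██─██·
··██─██·
··██─███

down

··██─███
··██─███
··██─██·
··██─██·
··██▲██·
··██─██·
··██─███
··██─███

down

··██─███
··██─██·
··██─██·
··██─██·
··██▲██·
··██─███
··██─███
··██────

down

··██─██·
··██─██·
··██─██·
··██─██·
··██▲███
··██─███
··██────
··██─███

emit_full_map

────██───·····
────██───·····
─────────·····
───▣██───·····
██─███──▣·····
██─███········
██─██·········
██─██·········
██─██·········
██─██·········
██▲███████████
██─████──────█
██───────────█
██─████──────█
██─███████████
·········█████


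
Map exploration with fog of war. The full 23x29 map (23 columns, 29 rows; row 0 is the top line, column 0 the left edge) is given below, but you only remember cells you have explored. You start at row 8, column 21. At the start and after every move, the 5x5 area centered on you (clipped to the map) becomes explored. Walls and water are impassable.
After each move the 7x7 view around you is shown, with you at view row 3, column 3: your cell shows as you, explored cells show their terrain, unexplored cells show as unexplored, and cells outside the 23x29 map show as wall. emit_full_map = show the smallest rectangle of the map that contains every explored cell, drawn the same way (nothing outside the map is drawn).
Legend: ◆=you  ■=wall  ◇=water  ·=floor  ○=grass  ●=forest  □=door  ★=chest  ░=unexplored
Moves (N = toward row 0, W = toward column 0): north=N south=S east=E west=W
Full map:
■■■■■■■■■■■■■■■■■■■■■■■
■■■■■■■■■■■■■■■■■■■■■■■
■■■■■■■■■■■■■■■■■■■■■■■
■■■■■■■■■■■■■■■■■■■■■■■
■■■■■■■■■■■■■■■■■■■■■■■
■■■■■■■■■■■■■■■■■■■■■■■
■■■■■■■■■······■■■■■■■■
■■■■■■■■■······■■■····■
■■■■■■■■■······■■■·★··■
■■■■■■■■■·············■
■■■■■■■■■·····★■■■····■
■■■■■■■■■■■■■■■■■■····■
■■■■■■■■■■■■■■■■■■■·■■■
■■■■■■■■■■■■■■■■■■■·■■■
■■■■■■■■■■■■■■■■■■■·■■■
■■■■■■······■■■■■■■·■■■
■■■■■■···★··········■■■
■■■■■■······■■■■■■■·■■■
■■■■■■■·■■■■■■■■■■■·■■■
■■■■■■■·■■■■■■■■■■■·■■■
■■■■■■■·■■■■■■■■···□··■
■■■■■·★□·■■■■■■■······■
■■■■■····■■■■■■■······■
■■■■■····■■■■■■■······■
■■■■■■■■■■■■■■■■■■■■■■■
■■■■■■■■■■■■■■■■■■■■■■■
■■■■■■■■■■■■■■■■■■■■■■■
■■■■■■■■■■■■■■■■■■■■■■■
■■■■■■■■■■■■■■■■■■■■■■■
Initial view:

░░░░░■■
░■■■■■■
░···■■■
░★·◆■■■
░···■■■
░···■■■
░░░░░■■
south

░■■■■■■
░···■■■
░★··■■■
░··◆■■■
░···■■■
░···■■■
░░░░░■■

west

░░■■■■■
░····■■
░·★··■■
░··◆·■■
░····■■
░····■■
░░░░░░■

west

░░░■■■■
░■····■
░■·★··■
░··◆··■
░■····■
░■····■
░░░░░░░

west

░░░░■■■
░■■····
░■■·★··
░··◆···
░■■····
░■■····
░░░░░░░

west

░░░░░■■
░■■■···
░■■■·★·
░··◆···
░■■■···
░■■■···
░░░░░░░

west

░░░░░░■
░·■■■··
░·■■■·★
░··◆···
░★■■■··
░■■■■··
░░░░░░░

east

░░░░░■■
·■■■···
·■■■·★·
···◆···
★■■■···
■■■■···
░░░░░░░

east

░░░░■■■
■■■····
■■■·★··
···◆···
■■■····
■■■····
░░░░░░░

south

■■■····
■■■·★··
·······
■■■◆···
■■■····
░■■■·■░
░░░░░░░

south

■■■·★··
·······
■■■····
■■■◆···
░■■■·■░
░■■■·■░
░░░░░░░

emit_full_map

░░░░░■■■■
·■■■····■
·■■■·★··■
········■
★■■■····■
■■■■◆···■
░░■■■·■░░
░░■■■·■░░

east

■■·★··■
······■
■■····■
■■·◆··■
■■■·■■░
■■■·■■░
░░░░░░░

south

······■
■■····■
■■····■
■■■◆■■░
■■■·■■░
░■■·■■░
░░░░░░░

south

■■····■
■■····■
■■■·■■░
■■■◆■■░
░■■·■■░
░■■·■■░
░░░░░░░

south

■■····■
■■■·■■░
■■■·■■░
░■■◆■■░
░■■·■■░
░···■■░
░░░░░░░

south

■■■·■■░
■■■·■■░
░■■·■■░
░■■◆■■░
░···■■░
░■■·■■░
░░░░░░░

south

■■■·■■░
░■■·■■░
░■■·■■░
░··◆■■░
░■■·■■░
░■■·■■░
░░░░░░░

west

░■■■·■■
░■■■·■■
░■■■·■■
░··◆·■■
░■■■·■■
░■■■·■■
░░░░░░░

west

░░■■■·■
░■■■■·■
░■■■■·■
░··◆··■
░■■■■·■
░■■■■·■
░░░░░░░

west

░░░■■■·
░■■■■■·
░■■■■■·
░··◆···
░■■■■■·
░■■■■■·
░░░░░░░

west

░░░░■■■
░■■■■■■
░■■■■■■
░··◆···
░■■■■■■
░■■■■■■
░░░░░░░

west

░░░░░■■
░■■■■■■
░■■■■■■
░··◆···
░■■■■■■
░■■■■■■
░░░░░░░

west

░░░░░░■
░■■■■■■
░·■■■■■
░··◆···
░·■■■■■
░■■■■■■
░░░░░░░

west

░░░░░░░
░■■■■■■
░··■■■■
░··◆···
░··■■■■
░■■■■■■
░░░░░░░

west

░░░░░░░
░■■■■■■
░···■■■
░★·◆···
░···■■■
░■■■■■■
░░░░░░░

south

░■■■■■■
░···■■■
░★·····
░··◆■■■
░■■■■■■
░■■■■■░
░░░░░░░

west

░░■■■■■
░····■■
░·★····
░··◆·■■
░■■■■■■
░■■■■■■
░░░░░░░

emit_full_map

░░░░░░░░░░░■■■■
░░░░░░·■■■····■
░░░░░░·■■■·★··■
░░░░░░········■
░░░░░░★■■■····■
░░░░░░■■■■····■
░░░░░░░░■■■·■■░
░░░░░░░░■■■·■■░
░■■■■■■■■■■·■■░
····■■■■■■■·■■░
·★··········■■░
··◆·■■■■■■■·■■░
■■■■■■■■■■■·■■░
■■■■■■░░░░░░░░░

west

░░░■■■■
░·····■
░··★···
░··◆··■
░·■■■■■
░·■■■■■
░░░░░░░

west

░░░░■■■
░······
░···★··
░··◆···
░■·■■■■
░■·■■■■
░░░░░░░

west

░░░░░■■
░■·····
░■···★·
░■·◆···
░■■·■■■
░■■·■■■
░░░░░░░

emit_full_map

░░░░░░░░░░░░░░■■■■
░░░░░░░░░·■■■····■
░░░░░░░░░·■■■·★··■
░░░░░░░░░········■
░░░░░░░░░★■■■····■
░░░░░░░░░■■■■····■
░░░░░░░░░░░■■■·■■░
░░░░░░░░░░░■■■·■■░
░░░░■■■■■■■■■■·■■░
■······■■■■■■■·■■░
■···★··········■■░
■·◆····■■■■■■■·■■░
■■·■■■■■■■■■■■·■■░
■■·■■■■■■░░░░░░░░░
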